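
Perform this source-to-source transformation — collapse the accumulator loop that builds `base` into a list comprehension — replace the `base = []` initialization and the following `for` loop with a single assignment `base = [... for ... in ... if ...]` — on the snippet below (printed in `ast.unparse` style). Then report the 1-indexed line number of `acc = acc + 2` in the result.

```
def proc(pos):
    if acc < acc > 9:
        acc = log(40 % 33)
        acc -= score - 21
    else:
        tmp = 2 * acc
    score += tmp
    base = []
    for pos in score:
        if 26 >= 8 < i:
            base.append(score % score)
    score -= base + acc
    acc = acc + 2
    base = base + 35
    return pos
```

10

Transformed code:
def proc(pos):
    if acc < acc > 9:
        acc = log(40 % 33)
        acc -= score - 21
    else:
        tmp = 2 * acc
    score += tmp
    base = [score % score for pos in score if 26 >= 8 < i]
    score -= base + acc
    acc = acc + 2
    base = base + 35
    return pos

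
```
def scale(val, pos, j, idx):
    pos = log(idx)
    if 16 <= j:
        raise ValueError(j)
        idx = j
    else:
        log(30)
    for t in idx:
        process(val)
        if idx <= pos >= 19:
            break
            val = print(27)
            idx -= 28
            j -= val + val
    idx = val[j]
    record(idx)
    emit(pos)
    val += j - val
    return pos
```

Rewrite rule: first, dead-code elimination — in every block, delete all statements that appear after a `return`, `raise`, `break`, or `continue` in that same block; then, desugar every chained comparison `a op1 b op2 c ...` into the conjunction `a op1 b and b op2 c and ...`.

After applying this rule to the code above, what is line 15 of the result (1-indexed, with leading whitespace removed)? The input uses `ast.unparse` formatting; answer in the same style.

return pos

Transformed code:
def scale(val, pos, j, idx):
    pos = log(idx)
    if 16 <= j:
        raise ValueError(j)
    else:
        log(30)
    for t in idx:
        process(val)
        if idx <= pos and pos >= 19:
            break
    idx = val[j]
    record(idx)
    emit(pos)
    val += j - val
    return pos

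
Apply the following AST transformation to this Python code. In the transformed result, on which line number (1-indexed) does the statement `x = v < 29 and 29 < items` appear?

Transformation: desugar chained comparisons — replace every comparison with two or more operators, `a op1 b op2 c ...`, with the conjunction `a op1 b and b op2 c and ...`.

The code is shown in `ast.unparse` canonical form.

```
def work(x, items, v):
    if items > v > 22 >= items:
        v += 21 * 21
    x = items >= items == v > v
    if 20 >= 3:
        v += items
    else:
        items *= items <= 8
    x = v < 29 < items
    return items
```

Transformed code:
def work(x, items, v):
    if items > v and v > 22 and (22 >= items):
        v += 21 * 21
    x = items >= items and items == v and (v > v)
    if 20 >= 3:
        v += items
    else:
        items *= items <= 8
    x = v < 29 and 29 < items
    return items

9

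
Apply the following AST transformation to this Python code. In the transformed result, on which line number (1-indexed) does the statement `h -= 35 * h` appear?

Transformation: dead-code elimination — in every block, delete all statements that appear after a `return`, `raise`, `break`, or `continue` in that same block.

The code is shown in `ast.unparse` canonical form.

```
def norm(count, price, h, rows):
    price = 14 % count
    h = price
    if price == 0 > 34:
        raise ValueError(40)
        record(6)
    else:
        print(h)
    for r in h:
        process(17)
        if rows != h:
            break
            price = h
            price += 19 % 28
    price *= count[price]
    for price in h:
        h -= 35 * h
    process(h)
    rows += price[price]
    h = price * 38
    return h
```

14

Transformed code:
def norm(count, price, h, rows):
    price = 14 % count
    h = price
    if price == 0 > 34:
        raise ValueError(40)
    else:
        print(h)
    for r in h:
        process(17)
        if rows != h:
            break
    price *= count[price]
    for price in h:
        h -= 35 * h
    process(h)
    rows += price[price]
    h = price * 38
    return h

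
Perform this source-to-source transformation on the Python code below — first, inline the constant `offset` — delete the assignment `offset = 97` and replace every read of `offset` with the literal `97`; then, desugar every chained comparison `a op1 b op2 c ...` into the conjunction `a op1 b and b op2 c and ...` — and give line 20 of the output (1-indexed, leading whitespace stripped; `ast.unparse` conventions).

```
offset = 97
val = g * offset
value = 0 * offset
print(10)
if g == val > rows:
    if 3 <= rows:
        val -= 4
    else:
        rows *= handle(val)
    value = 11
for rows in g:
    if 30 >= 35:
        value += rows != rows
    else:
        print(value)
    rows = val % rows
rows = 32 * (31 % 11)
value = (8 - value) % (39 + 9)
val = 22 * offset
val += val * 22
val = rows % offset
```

val = rows % 97

Transformed code:
val = g * 97
value = 0 * 97
print(10)
if g == val and val > rows:
    if 3 <= rows:
        val -= 4
    else:
        rows *= handle(val)
    value = 11
for rows in g:
    if 30 >= 35:
        value += rows != rows
    else:
        print(value)
    rows = val % rows
rows = 32 * (31 % 11)
value = (8 - value) % (39 + 9)
val = 22 * 97
val += val * 22
val = rows % 97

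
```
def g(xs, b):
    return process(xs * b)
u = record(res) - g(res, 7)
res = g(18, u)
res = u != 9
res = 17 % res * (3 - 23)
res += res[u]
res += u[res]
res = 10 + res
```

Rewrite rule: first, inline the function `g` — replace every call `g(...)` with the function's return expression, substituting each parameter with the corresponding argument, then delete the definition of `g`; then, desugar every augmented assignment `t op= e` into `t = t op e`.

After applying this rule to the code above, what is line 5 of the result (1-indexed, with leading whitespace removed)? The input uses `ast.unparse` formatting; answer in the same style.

Transformed code:
u = record(res) - process(res * 7)
res = process(18 * u)
res = u != 9
res = 17 % res * (3 - 23)
res = res + res[u]
res = res + u[res]
res = 10 + res

res = res + res[u]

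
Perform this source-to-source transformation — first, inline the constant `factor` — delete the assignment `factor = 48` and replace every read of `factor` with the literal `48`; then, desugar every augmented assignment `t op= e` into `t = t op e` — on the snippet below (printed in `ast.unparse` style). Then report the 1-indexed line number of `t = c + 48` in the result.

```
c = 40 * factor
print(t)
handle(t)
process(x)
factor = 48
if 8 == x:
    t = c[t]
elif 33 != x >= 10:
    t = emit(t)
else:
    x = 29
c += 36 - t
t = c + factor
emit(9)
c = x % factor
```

12

Transformed code:
c = 40 * 48
print(t)
handle(t)
process(x)
if 8 == x:
    t = c[t]
elif 33 != x >= 10:
    t = emit(t)
else:
    x = 29
c = c + (36 - t)
t = c + 48
emit(9)
c = x % 48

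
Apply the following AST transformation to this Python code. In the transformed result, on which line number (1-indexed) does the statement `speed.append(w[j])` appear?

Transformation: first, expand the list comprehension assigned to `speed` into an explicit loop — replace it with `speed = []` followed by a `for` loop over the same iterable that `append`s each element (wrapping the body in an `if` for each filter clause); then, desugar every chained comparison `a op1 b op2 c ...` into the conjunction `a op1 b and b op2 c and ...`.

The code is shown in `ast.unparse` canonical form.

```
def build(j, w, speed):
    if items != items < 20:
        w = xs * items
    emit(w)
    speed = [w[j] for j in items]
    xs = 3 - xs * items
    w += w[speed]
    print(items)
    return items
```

7

Transformed code:
def build(j, w, speed):
    if items != items and items < 20:
        w = xs * items
    emit(w)
    speed = []
    for j in items:
        speed.append(w[j])
    xs = 3 - xs * items
    w += w[speed]
    print(items)
    return items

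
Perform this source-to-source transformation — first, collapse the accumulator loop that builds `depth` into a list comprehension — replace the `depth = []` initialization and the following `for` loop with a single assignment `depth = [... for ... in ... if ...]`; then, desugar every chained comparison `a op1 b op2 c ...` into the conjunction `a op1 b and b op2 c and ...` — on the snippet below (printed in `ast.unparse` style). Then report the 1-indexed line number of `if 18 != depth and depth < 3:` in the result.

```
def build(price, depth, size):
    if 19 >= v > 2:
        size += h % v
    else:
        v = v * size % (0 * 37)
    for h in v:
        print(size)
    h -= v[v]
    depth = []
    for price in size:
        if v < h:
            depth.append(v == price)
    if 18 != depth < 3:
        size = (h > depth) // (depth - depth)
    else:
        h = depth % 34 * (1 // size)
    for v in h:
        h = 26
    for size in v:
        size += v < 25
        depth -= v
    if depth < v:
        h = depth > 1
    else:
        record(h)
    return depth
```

10

Transformed code:
def build(price, depth, size):
    if 19 >= v and v > 2:
        size += h % v
    else:
        v = v * size % (0 * 37)
    for h in v:
        print(size)
    h -= v[v]
    depth = [v == price for price in size if v < h]
    if 18 != depth and depth < 3:
        size = (h > depth) // (depth - depth)
    else:
        h = depth % 34 * (1 // size)
    for v in h:
        h = 26
    for size in v:
        size += v < 25
        depth -= v
    if depth < v:
        h = depth > 1
    else:
        record(h)
    return depth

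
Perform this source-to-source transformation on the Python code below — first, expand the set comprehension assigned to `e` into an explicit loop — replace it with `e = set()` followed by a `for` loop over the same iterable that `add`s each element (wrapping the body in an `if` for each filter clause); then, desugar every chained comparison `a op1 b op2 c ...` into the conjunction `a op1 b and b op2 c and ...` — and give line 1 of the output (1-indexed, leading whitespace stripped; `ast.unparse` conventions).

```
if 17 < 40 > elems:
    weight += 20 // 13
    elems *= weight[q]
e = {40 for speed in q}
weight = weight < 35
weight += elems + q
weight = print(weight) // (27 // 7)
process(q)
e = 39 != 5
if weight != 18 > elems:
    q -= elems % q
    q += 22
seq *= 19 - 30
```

if 17 < 40 and 40 > elems:

Transformed code:
if 17 < 40 and 40 > elems:
    weight += 20 // 13
    elems *= weight[q]
e = set()
for speed in q:
    e.add(40)
weight = weight < 35
weight += elems + q
weight = print(weight) // (27 // 7)
process(q)
e = 39 != 5
if weight != 18 and 18 > elems:
    q -= elems % q
    q += 22
seq *= 19 - 30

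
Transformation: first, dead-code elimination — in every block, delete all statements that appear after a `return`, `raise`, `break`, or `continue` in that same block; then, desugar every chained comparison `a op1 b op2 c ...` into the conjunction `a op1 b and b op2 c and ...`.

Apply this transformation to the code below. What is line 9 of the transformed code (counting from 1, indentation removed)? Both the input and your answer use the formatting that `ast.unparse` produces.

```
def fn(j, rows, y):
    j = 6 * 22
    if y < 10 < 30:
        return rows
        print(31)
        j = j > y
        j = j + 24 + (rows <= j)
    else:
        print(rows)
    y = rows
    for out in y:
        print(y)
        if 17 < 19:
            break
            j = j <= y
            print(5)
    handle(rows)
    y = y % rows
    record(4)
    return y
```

Transformed code:
def fn(j, rows, y):
    j = 6 * 22
    if y < 10 and 10 < 30:
        return rows
    else:
        print(rows)
    y = rows
    for out in y:
        print(y)
        if 17 < 19:
            break
    handle(rows)
    y = y % rows
    record(4)
    return y

print(y)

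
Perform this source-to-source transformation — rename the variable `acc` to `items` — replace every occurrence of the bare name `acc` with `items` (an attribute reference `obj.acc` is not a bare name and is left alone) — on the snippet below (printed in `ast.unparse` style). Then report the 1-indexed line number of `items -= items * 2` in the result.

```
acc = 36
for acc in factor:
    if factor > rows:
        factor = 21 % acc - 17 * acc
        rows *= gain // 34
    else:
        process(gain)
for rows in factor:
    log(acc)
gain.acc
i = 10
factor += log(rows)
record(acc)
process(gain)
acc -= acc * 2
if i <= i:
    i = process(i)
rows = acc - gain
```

15

Transformed code:
items = 36
for items in factor:
    if factor > rows:
        factor = 21 % items - 17 * items
        rows *= gain // 34
    else:
        process(gain)
for rows in factor:
    log(items)
gain.acc
i = 10
factor += log(rows)
record(items)
process(gain)
items -= items * 2
if i <= i:
    i = process(i)
rows = items - gain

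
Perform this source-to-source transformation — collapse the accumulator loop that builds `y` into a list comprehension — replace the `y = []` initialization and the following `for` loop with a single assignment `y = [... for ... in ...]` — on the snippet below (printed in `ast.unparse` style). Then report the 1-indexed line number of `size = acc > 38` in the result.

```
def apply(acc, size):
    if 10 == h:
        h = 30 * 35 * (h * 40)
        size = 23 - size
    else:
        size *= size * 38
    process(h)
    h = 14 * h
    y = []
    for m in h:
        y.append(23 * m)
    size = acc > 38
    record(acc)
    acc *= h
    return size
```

10

Transformed code:
def apply(acc, size):
    if 10 == h:
        h = 30 * 35 * (h * 40)
        size = 23 - size
    else:
        size *= size * 38
    process(h)
    h = 14 * h
    y = [23 * m for m in h]
    size = acc > 38
    record(acc)
    acc *= h
    return size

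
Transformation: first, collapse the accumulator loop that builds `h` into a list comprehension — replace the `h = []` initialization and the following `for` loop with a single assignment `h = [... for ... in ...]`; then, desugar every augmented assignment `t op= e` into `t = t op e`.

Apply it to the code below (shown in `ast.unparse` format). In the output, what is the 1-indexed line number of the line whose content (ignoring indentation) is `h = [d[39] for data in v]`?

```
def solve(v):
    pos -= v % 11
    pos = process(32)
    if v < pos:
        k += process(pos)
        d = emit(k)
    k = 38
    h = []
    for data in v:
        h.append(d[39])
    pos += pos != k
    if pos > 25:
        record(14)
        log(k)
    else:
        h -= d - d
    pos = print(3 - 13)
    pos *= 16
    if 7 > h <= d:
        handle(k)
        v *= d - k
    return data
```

8

Transformed code:
def solve(v):
    pos = pos - v % 11
    pos = process(32)
    if v < pos:
        k = k + process(pos)
        d = emit(k)
    k = 38
    h = [d[39] for data in v]
    pos = pos + (pos != k)
    if pos > 25:
        record(14)
        log(k)
    else:
        h = h - (d - d)
    pos = print(3 - 13)
    pos = pos * 16
    if 7 > h <= d:
        handle(k)
        v = v * (d - k)
    return data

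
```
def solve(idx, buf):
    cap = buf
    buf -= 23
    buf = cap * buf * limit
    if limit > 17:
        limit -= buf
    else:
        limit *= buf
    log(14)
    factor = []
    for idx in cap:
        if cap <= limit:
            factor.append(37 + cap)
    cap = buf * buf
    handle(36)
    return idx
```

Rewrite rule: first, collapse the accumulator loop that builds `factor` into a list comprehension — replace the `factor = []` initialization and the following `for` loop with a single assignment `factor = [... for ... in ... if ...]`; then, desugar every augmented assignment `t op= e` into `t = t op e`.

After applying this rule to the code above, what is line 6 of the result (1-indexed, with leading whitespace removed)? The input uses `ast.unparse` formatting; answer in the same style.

limit = limit - buf

Transformed code:
def solve(idx, buf):
    cap = buf
    buf = buf - 23
    buf = cap * buf * limit
    if limit > 17:
        limit = limit - buf
    else:
        limit = limit * buf
    log(14)
    factor = [37 + cap for idx in cap if cap <= limit]
    cap = buf * buf
    handle(36)
    return idx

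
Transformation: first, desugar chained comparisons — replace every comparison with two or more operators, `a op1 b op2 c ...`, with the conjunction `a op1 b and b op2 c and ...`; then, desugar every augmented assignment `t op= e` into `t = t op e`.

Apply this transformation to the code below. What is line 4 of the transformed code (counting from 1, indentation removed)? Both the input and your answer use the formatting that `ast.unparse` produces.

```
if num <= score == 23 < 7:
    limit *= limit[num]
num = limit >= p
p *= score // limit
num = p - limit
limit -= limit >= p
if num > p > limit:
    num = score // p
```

Transformed code:
if num <= score and score == 23 and (23 < 7):
    limit = limit * limit[num]
num = limit >= p
p = p * (score // limit)
num = p - limit
limit = limit - (limit >= p)
if num > p and p > limit:
    num = score // p

p = p * (score // limit)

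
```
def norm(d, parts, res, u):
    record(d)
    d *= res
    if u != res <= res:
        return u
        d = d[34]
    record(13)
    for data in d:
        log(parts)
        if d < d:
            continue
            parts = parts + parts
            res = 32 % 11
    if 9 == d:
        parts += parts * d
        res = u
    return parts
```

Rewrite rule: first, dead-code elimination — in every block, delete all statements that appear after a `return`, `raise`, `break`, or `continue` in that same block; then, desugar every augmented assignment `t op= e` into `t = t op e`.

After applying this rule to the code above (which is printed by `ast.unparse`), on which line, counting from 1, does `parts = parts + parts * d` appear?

12

Transformed code:
def norm(d, parts, res, u):
    record(d)
    d = d * res
    if u != res <= res:
        return u
    record(13)
    for data in d:
        log(parts)
        if d < d:
            continue
    if 9 == d:
        parts = parts + parts * d
        res = u
    return parts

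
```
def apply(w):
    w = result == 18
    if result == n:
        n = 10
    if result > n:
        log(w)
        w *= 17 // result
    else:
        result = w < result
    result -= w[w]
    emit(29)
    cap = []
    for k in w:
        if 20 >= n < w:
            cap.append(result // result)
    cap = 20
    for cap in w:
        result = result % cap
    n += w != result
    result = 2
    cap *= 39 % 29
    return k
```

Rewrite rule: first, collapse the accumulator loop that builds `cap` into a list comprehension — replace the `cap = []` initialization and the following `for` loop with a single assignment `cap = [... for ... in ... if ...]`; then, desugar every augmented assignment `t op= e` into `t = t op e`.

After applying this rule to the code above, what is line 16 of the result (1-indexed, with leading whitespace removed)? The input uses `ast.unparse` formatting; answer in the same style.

Transformed code:
def apply(w):
    w = result == 18
    if result == n:
        n = 10
    if result > n:
        log(w)
        w = w * (17 // result)
    else:
        result = w < result
    result = result - w[w]
    emit(29)
    cap = [result // result for k in w if 20 >= n < w]
    cap = 20
    for cap in w:
        result = result % cap
    n = n + (w != result)
    result = 2
    cap = cap * (39 % 29)
    return k

n = n + (w != result)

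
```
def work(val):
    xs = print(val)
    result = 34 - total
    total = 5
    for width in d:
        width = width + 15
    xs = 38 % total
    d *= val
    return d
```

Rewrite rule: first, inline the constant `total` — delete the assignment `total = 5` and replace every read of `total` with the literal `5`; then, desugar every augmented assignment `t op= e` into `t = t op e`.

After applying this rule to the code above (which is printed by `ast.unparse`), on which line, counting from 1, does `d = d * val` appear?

7

Transformed code:
def work(val):
    xs = print(val)
    result = 34 - 5
    for width in d:
        width = width + 15
    xs = 38 % 5
    d = d * val
    return d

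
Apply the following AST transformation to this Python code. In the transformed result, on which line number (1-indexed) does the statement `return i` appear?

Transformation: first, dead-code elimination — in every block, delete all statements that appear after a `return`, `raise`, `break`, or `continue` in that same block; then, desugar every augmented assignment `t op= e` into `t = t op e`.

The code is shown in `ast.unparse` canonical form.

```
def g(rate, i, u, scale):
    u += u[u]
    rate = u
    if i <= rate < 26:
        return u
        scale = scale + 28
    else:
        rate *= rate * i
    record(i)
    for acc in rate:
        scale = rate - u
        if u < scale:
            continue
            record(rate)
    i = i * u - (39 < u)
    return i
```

Transformed code:
def g(rate, i, u, scale):
    u = u + u[u]
    rate = u
    if i <= rate < 26:
        return u
    else:
        rate = rate * (rate * i)
    record(i)
    for acc in rate:
        scale = rate - u
        if u < scale:
            continue
    i = i * u - (39 < u)
    return i

14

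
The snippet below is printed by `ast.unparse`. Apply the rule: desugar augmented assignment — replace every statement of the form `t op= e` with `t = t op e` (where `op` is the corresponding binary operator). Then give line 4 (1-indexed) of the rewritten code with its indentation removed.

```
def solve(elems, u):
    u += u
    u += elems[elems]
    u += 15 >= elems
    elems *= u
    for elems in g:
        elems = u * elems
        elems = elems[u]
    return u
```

Transformed code:
def solve(elems, u):
    u = u + u
    u = u + elems[elems]
    u = u + (15 >= elems)
    elems = elems * u
    for elems in g:
        elems = u * elems
        elems = elems[u]
    return u

u = u + (15 >= elems)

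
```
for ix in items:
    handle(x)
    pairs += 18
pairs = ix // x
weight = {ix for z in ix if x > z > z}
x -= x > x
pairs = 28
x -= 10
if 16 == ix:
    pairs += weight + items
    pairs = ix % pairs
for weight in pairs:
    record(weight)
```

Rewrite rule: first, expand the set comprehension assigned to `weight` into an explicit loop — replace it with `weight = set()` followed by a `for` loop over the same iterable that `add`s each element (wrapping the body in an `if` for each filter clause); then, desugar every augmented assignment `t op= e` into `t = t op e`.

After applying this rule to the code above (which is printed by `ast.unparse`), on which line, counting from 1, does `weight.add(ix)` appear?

8

Transformed code:
for ix in items:
    handle(x)
    pairs = pairs + 18
pairs = ix // x
weight = set()
for z in ix:
    if x > z > z:
        weight.add(ix)
x = x - (x > x)
pairs = 28
x = x - 10
if 16 == ix:
    pairs = pairs + (weight + items)
    pairs = ix % pairs
for weight in pairs:
    record(weight)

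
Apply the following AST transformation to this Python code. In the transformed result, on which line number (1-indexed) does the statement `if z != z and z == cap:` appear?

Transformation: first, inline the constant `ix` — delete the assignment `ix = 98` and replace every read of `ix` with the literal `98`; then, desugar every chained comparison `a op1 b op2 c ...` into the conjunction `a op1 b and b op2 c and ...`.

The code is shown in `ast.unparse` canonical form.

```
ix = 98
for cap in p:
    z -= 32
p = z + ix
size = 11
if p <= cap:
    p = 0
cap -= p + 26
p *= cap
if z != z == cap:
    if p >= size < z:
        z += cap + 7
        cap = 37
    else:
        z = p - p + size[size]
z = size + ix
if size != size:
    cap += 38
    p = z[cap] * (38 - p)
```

Transformed code:
for cap in p:
    z -= 32
p = z + 98
size = 11
if p <= cap:
    p = 0
cap -= p + 26
p *= cap
if z != z and z == cap:
    if p >= size and size < z:
        z += cap + 7
        cap = 37
    else:
        z = p - p + size[size]
z = size + 98
if size != size:
    cap += 38
    p = z[cap] * (38 - p)

9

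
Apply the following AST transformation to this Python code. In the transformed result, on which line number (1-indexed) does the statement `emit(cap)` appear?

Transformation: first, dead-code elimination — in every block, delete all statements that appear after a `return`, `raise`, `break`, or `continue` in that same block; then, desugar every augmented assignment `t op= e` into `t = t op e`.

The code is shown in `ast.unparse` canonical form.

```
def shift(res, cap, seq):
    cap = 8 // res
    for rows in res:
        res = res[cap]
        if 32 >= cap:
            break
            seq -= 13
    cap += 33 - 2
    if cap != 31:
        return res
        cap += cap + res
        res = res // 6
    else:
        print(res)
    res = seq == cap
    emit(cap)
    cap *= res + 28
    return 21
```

Transformed code:
def shift(res, cap, seq):
    cap = 8 // res
    for rows in res:
        res = res[cap]
        if 32 >= cap:
            break
    cap = cap + (33 - 2)
    if cap != 31:
        return res
    else:
        print(res)
    res = seq == cap
    emit(cap)
    cap = cap * (res + 28)
    return 21

13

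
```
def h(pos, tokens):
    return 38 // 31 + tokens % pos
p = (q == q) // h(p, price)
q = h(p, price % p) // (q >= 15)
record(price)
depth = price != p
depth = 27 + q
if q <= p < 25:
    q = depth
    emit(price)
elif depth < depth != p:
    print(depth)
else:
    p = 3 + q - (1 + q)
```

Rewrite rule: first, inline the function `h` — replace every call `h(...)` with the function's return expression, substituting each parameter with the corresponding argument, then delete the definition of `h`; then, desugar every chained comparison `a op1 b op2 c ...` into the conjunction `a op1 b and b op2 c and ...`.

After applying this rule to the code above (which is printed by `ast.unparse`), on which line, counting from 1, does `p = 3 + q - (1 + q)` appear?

12

Transformed code:
p = (q == q) // (38 // 31 + price % p)
q = (38 // 31 + price % p % p) // (q >= 15)
record(price)
depth = price != p
depth = 27 + q
if q <= p and p < 25:
    q = depth
    emit(price)
elif depth < depth and depth != p:
    print(depth)
else:
    p = 3 + q - (1 + q)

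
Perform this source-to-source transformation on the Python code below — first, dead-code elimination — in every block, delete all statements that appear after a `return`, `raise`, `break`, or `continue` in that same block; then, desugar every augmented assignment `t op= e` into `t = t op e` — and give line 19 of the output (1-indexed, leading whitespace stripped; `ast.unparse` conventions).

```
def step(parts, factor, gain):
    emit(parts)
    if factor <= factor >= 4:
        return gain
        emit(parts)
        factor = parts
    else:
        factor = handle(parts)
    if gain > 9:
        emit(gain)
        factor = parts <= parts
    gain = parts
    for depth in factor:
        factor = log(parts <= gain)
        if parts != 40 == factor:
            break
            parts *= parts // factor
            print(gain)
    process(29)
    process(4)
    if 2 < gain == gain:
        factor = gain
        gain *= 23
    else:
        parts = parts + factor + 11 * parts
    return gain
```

Transformed code:
def step(parts, factor, gain):
    emit(parts)
    if factor <= factor >= 4:
        return gain
    else:
        factor = handle(parts)
    if gain > 9:
        emit(gain)
        factor = parts <= parts
    gain = parts
    for depth in factor:
        factor = log(parts <= gain)
        if parts != 40 == factor:
            break
    process(29)
    process(4)
    if 2 < gain == gain:
        factor = gain
        gain = gain * 23
    else:
        parts = parts + factor + 11 * parts
    return gain

gain = gain * 23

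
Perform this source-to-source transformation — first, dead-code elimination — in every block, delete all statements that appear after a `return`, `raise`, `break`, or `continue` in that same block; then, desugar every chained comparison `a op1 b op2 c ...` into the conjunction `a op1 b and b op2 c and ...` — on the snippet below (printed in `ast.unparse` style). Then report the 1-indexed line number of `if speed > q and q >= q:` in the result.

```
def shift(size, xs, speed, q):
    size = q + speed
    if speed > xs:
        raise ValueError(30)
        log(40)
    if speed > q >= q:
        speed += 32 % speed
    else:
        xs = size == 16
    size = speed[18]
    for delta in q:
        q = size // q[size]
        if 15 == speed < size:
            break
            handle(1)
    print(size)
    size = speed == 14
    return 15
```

Transformed code:
def shift(size, xs, speed, q):
    size = q + speed
    if speed > xs:
        raise ValueError(30)
    if speed > q and q >= q:
        speed += 32 % speed
    else:
        xs = size == 16
    size = speed[18]
    for delta in q:
        q = size // q[size]
        if 15 == speed and speed < size:
            break
    print(size)
    size = speed == 14
    return 15

5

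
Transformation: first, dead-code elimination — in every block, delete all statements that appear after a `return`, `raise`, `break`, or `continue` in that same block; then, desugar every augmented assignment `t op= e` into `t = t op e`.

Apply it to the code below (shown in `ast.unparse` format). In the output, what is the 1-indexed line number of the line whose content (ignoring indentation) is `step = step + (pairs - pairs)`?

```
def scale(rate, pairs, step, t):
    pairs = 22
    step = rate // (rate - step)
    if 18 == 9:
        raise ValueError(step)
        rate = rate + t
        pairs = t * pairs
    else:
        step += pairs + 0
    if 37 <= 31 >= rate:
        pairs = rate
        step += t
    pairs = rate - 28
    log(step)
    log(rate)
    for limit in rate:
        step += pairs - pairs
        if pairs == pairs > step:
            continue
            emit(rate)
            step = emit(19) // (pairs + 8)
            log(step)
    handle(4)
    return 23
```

15

Transformed code:
def scale(rate, pairs, step, t):
    pairs = 22
    step = rate // (rate - step)
    if 18 == 9:
        raise ValueError(step)
    else:
        step = step + (pairs + 0)
    if 37 <= 31 >= rate:
        pairs = rate
        step = step + t
    pairs = rate - 28
    log(step)
    log(rate)
    for limit in rate:
        step = step + (pairs - pairs)
        if pairs == pairs > step:
            continue
    handle(4)
    return 23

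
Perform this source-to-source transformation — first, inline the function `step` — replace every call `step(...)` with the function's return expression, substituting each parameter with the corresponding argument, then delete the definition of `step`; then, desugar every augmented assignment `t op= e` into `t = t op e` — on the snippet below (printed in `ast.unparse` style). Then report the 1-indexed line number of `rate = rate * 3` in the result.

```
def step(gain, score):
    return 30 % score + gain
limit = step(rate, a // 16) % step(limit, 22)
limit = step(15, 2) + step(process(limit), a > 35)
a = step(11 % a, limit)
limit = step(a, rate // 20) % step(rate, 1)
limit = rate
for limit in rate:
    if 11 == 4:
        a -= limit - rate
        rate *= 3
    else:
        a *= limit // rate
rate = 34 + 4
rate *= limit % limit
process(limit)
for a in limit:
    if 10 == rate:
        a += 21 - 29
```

Transformed code:
limit = (30 % (a // 16) + rate) % (30 % 22 + limit)
limit = 30 % 2 + 15 + (30 % (a > 35) + process(limit))
a = 30 % limit + 11 % a
limit = (30 % (rate // 20) + a) % (30 % 1 + rate)
limit = rate
for limit in rate:
    if 11 == 4:
        a = a - (limit - rate)
        rate = rate * 3
    else:
        a = a * (limit // rate)
rate = 34 + 4
rate = rate * (limit % limit)
process(limit)
for a in limit:
    if 10 == rate:
        a = a + (21 - 29)

9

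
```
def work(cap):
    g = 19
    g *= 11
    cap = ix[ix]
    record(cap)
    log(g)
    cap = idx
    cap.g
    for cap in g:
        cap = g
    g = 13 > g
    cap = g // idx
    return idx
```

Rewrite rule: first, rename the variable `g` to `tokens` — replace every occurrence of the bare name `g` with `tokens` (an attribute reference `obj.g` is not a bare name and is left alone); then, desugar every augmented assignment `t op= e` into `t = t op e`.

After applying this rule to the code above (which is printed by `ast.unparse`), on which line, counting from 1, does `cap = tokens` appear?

10

Transformed code:
def work(cap):
    tokens = 19
    tokens = tokens * 11
    cap = ix[ix]
    record(cap)
    log(tokens)
    cap = idx
    cap.g
    for cap in tokens:
        cap = tokens
    tokens = 13 > tokens
    cap = tokens // idx
    return idx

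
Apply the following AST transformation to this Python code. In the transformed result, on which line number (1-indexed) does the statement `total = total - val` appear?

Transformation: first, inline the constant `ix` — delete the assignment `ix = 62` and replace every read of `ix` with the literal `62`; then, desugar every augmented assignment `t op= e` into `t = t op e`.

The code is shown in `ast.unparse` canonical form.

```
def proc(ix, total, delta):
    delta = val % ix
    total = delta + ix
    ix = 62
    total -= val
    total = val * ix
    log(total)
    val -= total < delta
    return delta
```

4

Transformed code:
def proc(ix, total, delta):
    delta = val % 62
    total = delta + 62
    total = total - val
    total = val * 62
    log(total)
    val = val - (total < delta)
    return delta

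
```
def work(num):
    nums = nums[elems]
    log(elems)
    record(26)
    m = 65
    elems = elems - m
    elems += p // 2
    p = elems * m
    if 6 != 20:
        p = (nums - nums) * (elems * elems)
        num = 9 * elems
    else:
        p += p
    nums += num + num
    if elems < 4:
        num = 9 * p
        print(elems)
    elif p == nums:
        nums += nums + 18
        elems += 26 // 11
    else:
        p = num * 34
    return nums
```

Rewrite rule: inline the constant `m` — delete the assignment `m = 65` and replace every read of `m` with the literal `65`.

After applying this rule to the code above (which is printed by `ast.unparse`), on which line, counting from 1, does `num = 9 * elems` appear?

10

Transformed code:
def work(num):
    nums = nums[elems]
    log(elems)
    record(26)
    elems = elems - 65
    elems += p // 2
    p = elems * 65
    if 6 != 20:
        p = (nums - nums) * (elems * elems)
        num = 9 * elems
    else:
        p += p
    nums += num + num
    if elems < 4:
        num = 9 * p
        print(elems)
    elif p == nums:
        nums += nums + 18
        elems += 26 // 11
    else:
        p = num * 34
    return nums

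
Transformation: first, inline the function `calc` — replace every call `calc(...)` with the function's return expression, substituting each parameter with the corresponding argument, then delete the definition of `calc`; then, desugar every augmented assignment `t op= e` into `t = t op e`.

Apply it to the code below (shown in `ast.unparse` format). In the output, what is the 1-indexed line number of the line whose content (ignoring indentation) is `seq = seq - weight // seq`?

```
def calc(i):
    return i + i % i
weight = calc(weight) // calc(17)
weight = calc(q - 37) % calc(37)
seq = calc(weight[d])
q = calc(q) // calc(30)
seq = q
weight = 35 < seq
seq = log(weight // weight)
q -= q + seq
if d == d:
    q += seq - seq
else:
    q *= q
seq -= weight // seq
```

Transformed code:
weight = (weight + weight % weight) // (17 + 17 % 17)
weight = (q - 37 + (q - 37) % (q - 37)) % (37 + 37 % 37)
seq = weight[d] + weight[d] % weight[d]
q = (q + q % q) // (30 + 30 % 30)
seq = q
weight = 35 < seq
seq = log(weight // weight)
q = q - (q + seq)
if d == d:
    q = q + (seq - seq)
else:
    q = q * q
seq = seq - weight // seq

13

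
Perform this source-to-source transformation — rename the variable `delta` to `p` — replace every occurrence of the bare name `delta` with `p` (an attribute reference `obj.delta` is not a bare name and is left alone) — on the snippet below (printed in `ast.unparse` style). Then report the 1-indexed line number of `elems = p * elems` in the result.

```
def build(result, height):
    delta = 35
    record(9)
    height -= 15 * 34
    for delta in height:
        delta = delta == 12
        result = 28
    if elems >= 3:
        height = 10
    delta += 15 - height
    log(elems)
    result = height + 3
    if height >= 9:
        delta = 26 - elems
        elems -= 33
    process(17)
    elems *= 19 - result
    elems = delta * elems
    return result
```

Transformed code:
def build(result, height):
    p = 35
    record(9)
    height -= 15 * 34
    for p in height:
        p = p == 12
        result = 28
    if elems >= 3:
        height = 10
    p += 15 - height
    log(elems)
    result = height + 3
    if height >= 9:
        p = 26 - elems
        elems -= 33
    process(17)
    elems *= 19 - result
    elems = p * elems
    return result

18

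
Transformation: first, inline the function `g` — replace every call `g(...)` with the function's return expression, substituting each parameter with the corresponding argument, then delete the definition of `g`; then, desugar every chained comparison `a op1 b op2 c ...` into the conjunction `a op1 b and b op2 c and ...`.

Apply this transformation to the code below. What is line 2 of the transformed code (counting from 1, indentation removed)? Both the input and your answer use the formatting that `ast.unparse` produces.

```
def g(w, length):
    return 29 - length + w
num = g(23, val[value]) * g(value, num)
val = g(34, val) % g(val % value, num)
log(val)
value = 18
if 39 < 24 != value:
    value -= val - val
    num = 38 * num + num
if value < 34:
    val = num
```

val = (29 - val + 34) % (29 - num + val % value)

Transformed code:
num = (29 - val[value] + 23) * (29 - num + value)
val = (29 - val + 34) % (29 - num + val % value)
log(val)
value = 18
if 39 < 24 and 24 != value:
    value -= val - val
    num = 38 * num + num
if value < 34:
    val = num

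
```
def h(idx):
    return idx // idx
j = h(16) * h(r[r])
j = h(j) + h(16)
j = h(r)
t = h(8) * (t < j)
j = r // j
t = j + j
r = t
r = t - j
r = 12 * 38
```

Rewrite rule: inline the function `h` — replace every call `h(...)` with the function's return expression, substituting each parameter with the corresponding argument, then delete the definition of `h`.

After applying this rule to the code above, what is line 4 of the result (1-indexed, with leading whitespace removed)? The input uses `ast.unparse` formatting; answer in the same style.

t = 8 // 8 * (t < j)

Transformed code:
j = 16 // 16 * (r[r] // r[r])
j = j // j + 16 // 16
j = r // r
t = 8 // 8 * (t < j)
j = r // j
t = j + j
r = t
r = t - j
r = 12 * 38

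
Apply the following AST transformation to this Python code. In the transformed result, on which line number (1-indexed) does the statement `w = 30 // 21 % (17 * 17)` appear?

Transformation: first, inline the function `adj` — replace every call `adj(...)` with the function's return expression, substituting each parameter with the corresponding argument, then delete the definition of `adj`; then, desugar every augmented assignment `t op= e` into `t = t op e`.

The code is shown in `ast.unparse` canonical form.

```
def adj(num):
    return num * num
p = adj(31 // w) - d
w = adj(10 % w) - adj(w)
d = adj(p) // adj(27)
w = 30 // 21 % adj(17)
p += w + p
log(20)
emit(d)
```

4

Transformed code:
p = 31 // w * (31 // w) - d
w = 10 % w * (10 % w) - w * w
d = p * p // (27 * 27)
w = 30 // 21 % (17 * 17)
p = p + (w + p)
log(20)
emit(d)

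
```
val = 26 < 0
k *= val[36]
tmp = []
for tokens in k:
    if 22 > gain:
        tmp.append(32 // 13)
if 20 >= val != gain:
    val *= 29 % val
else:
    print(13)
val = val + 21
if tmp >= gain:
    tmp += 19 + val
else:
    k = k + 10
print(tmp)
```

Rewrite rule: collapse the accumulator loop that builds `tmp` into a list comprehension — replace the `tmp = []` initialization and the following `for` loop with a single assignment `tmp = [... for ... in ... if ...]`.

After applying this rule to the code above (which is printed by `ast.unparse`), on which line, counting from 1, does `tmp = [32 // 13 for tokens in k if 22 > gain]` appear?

3

Transformed code:
val = 26 < 0
k *= val[36]
tmp = [32 // 13 for tokens in k if 22 > gain]
if 20 >= val != gain:
    val *= 29 % val
else:
    print(13)
val = val + 21
if tmp >= gain:
    tmp += 19 + val
else:
    k = k + 10
print(tmp)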